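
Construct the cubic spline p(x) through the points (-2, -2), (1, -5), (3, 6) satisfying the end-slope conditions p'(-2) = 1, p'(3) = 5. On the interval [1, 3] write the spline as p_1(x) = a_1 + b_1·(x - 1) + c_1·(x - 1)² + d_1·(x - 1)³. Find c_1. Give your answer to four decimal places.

3.1000

Write m_i for p''(x_i). With h_i = 3, 2 and divided differences Δ_i = -1, 11/2, the continuity of p' gives the tridiagonal system
  3·m_0 + 10·m_1 + 2·m_2 = 6(Δ_1 - Δ_0) = 39
Clamped end conditions give two more equations: 2h_0·m_0 + h_0·m_1 = 6(Δ_0 - p'(-2)) = -12 and h_1·m_1 + 2h_1·m_2 = 6(p'(3) - Δ_1) = -3.
Solving: m_0 = -51/10, m_1 = 31/5, m_2 = -77/20.
On [1, 3], with p_1(x) = a_1 + b_1·(x - 1) + c_1·(x - 1)² + d_1·(x - 1)³: c_1 = m_1/2 = 31/10, d_1 = (m_2 - m_1)/(6h_1) = -67/80, b_1 = Δ_1 - h_1(2m_1 + m_2)/6 = 53/20.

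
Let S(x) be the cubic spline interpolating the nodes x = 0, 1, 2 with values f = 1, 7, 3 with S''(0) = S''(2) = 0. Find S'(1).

With m_i denoting the second derivative at x_i, h_i = 1, 1, and Δ_i = (y_(i+1) − y_i)/h_i = 6, -4:
  1·m_0 + 4·m_1 + 1·m_2 = 6(Δ_1 - Δ_0) = -60
Natural end conditions: m_0 = m_2 = 0.
Hence m_0 = 0, m_1 = -15, m_2 = 0.
On [1, 2], S'(x) = b_1 + 2c_1·(x - 1) + 3d_1·(x - 1)² with b_1 = Δ_1 - h_1(2m_1 + m_2)/6 = 1, c_1 = m_1/2 = -15/2, d_1 = (m_2 - m_1)/(6h_1) = 5/2. So S'(1) = 1.

1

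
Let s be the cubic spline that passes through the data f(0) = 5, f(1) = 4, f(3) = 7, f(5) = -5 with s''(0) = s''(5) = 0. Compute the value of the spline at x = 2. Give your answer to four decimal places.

Let m_i = s''(x_i). Step sizes h_i = 1, 2, 2; slopes of the chords Δ_i = (y_(i+1) - y_i)/h_i = -1, 3/2, -6.
  1·m_0 + 6·m_1 + 2·m_2 = 6(Δ_1 - Δ_0) = 15
  2·m_1 + 8·m_2 + 2·m_3 = 6(Δ_2 - Δ_1) = -45
Natural end conditions: m_0 = m_3 = 0.
Forward elimination and back-substitution give m_0 = 0, m_1 = 105/22, m_2 = -75/11, m_3 = 0.
On [1, 3], s(x) = 4 + 13/22·(x - 1) + 105/44·(x - 1)² - 85/88·(x - 1)³.
With (x - 1) = 1: s(2) = 529/88.

6.0114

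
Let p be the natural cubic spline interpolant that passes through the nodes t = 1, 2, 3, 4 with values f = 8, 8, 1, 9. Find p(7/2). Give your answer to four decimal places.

3.3250

Write M_i for p''(x_i). With h_i = 1, 1, 1 and divided differences Δ_i = 0, -7, 8, the continuity of p' gives the tridiagonal system
  1·M_0 + 4·M_1 + 1·M_2 = 6(Δ_1 - Δ_0) = -42
  1·M_1 + 4·M_2 + 1·M_3 = 6(Δ_2 - Δ_1) = 90
Natural end conditions: M_0 = M_3 = 0.
Forward elimination and back-substitution give M_0 = 0, M_1 = -86/5, M_2 = 134/5, M_3 = 0.
On [3, 4], p(t) = 1 - 14/15·(t - 3) + 67/5·(t - 3)² - 67/15·(t - 3)³.
With (t - 3) = 1/2: p(7/2) = 133/40.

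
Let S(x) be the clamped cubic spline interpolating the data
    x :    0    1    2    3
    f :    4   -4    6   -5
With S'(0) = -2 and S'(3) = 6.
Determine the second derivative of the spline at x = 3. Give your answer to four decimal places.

With σ_i denoting the second derivative at x_i, h_i = 1, 1, 1, and Δ_i = (y_(i+1) − y_i)/h_i = -8, 10, -11:
  1·σ_0 + 4·σ_1 + 1·σ_2 = 6(Δ_1 - Δ_0) = 108
  1·σ_1 + 4·σ_2 + 1·σ_3 = 6(Δ_2 - Δ_1) = -126
Clamped end conditions give two more equations: 2h_0·σ_0 + h_0·σ_1 = 6(Δ_0 - S'(0)) = -36 and h_2·σ_2 + 2h_2·σ_3 = 6(S'(3) - Δ_2) = 102.
Hence σ_0 = -682/15, σ_1 = 824/15, σ_2 = -994/15, σ_3 = 1262/15.

84.1333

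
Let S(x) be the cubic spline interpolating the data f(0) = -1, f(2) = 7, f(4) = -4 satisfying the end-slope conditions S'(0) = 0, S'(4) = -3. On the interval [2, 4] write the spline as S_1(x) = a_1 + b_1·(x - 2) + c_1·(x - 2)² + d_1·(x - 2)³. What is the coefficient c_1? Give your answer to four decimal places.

-6.3750

Write m_i for S''(x_i). With h_i = 2, 2 and divided differences Δ_i = 4, -11/2, the continuity of S' gives the tridiagonal system
  2·m_0 + 8·m_1 + 2·m_2 = 6(Δ_1 - Δ_0) = -57
Clamped end conditions give two more equations: 2h_0·m_0 + h_0·m_1 = 6(Δ_0 - S'(0)) = 24 and h_1·m_1 + 2h_1·m_2 = 6(S'(4) - Δ_1) = 15.
Solving the tridiagonal system: m_0 = 99/8, m_1 = -51/4, m_2 = 81/8.
On [2, 4], with S_1(x) = a_1 + b_1·(x - 2) + c_1·(x - 2)² + d_1·(x - 2)³: c_1 = m_1/2 = -51/8, d_1 = (m_2 - m_1)/(6h_1) = 61/32, b_1 = Δ_1 - h_1(2m_1 + m_2)/6 = -3/8.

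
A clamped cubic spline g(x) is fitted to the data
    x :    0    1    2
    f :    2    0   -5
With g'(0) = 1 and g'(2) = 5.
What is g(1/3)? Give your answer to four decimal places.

2.1296

Write σ_i for g''(x_i). With h_i = 1, 1 and divided differences Δ_i = -2, -5, the continuity of g' gives the tridiagonal system
  1·σ_0 + 4·σ_1 + 1·σ_2 = 6(Δ_1 - Δ_0) = -18
Clamped end conditions give two more equations: 2h_0·σ_0 + h_0·σ_1 = 6(Δ_0 - g'(0)) = -18 and h_1·σ_1 + 2h_1·σ_2 = 6(g'(2) - Δ_1) = 60.
Solving the tridiagonal system: σ_0 = -5/2, σ_1 = -13, σ_2 = 73/2.
On [0, 1], g(x) = 2 + 1·x - 5/4·x² - 7/4·x³.
With x = 1/3: g(1/3) = 115/54.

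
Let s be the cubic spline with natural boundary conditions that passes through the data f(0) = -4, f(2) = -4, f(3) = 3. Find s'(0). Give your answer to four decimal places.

-2.3333

With M_i denoting the second derivative at x_i, h_i = 2, 1, and Δ_i = (y_(i+1) − y_i)/h_i = 0, 7:
  2·M_0 + 6·M_1 + 1·M_2 = 6(Δ_1 - Δ_0) = 42
Natural end conditions: M_0 = M_2 = 0.
Forward elimination and back-substitution give M_0 = 0, M_1 = 7, M_2 = 0.
On [0, 2], s'(t) = b_0 + 2c_0·t + 3d_0·t² with b_0 = Δ_0 - h_0(2M_0 + M_1)/6 = -7/3, c_0 = M_0/2 = 0, d_0 = (M_1 - M_0)/(6h_0) = 7/12. So s'(0) = -7/3.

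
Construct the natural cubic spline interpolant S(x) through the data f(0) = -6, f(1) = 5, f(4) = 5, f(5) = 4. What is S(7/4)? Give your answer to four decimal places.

8.6051

Put M_i = S'' at the i-th knot. Here h = (1, 3, 1) and Δ = (11, 0, -1), so the interior equations h_(i-1)·M_(i-1) + 2(h_(i-1)+h_i)·M_i + h_i·M_(i+1) = 6(Δ_i − Δ_(i-1)) read
  1·M_0 + 8·M_1 + 3·M_2 = 6(Δ_1 - Δ_0) = -66
  3·M_1 + 8·M_2 + 1·M_3 = 6(Δ_2 - Δ_1) = -6
Natural end conditions: M_0 = M_3 = 0.
Solving: M_0 = 0, M_1 = -102/11, M_2 = 30/11, M_3 = 0.
On [1, 4], S(x) = 5 + 87/11·(x - 1) - 51/11·(x - 1)² + 2/3·(x - 1)³.
With (x - 1) = 3/4: S(7/4) = 3029/352.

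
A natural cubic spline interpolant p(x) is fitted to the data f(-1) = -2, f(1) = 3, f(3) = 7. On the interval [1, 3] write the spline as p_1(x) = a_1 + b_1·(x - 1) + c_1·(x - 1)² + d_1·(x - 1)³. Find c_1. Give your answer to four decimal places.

Write m_i for p''(x_i). With h_i = 2, 2 and divided differences Δ_i = 5/2, 2, the continuity of p' gives the tridiagonal system
  2·m_0 + 8·m_1 + 2·m_2 = 6(Δ_1 - Δ_0) = -3
Natural end conditions: m_0 = m_2 = 0.
Solving the tridiagonal system: m_0 = 0, m_1 = -3/8, m_2 = 0.
On [1, 3], with p_1(x) = a_1 + b_1·(x - 1) + c_1·(x - 1)² + d_1·(x - 1)³: c_1 = m_1/2 = -3/16, d_1 = (m_2 - m_1)/(6h_1) = 1/32, b_1 = Δ_1 - h_1(2m_1 + m_2)/6 = 9/4.

-0.1875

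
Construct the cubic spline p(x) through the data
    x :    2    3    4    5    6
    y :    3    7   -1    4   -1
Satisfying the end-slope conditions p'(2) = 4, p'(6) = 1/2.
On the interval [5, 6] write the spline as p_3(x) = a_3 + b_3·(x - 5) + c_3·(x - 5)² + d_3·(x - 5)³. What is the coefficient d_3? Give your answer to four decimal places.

10.7232

With σ_i denoting the second derivative at x_i, h_i = 1, 1, 1, 1, and Δ_i = (y_(i+1) − y_i)/h_i = 4, -8, 5, -5:
  1·σ_0 + 4·σ_1 + 1·σ_2 = 6(Δ_1 - Δ_0) = -72
  1·σ_1 + 4·σ_2 + 1·σ_3 = 6(Δ_2 - Δ_1) = 78
  1·σ_2 + 4·σ_3 + 1·σ_4 = 6(Δ_3 - Δ_2) = -60
Clamped end conditions give two more equations: 2h_0·σ_0 + h_0·σ_1 = 6(Δ_0 - p'(2)) = 0 and h_3·σ_3 + 2h_3·σ_4 = 6(p'(6) - Δ_3) = 33.
Solving the tridiagonal system: σ_0 = 857/56, σ_1 = -857/28, σ_2 = 281/8, σ_3 = -893/28, σ_4 = 1817/56.
On [5, 6], with p_3(x) = a_3 + b_3·(x - 5) + c_3·(x - 5)² + d_3·(x - 5)³: c_3 = σ_3/2 = -893/56, d_3 = (σ_4 - σ_3)/(6h_3) = 1201/112, b_3 = Δ_3 - h_3(2σ_3 + σ_4)/6 = 25/112.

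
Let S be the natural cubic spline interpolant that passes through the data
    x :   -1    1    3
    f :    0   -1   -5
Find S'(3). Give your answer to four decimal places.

-2.3750

With m_i denoting the second derivative at x_i, h_i = 2, 2, and Δ_i = (y_(i+1) − y_i)/h_i = -1/2, -2:
  2·m_0 + 8·m_1 + 2·m_2 = 6(Δ_1 - Δ_0) = -9
Natural end conditions: m_0 = m_2 = 0.
Hence m_0 = 0, m_1 = -9/8, m_2 = 0.
On [1, 3], S'(x) = b_1 + 2c_1·(x - 1) + 3d_1·(x - 1)² with b_1 = Δ_1 - h_1(2m_1 + m_2)/6 = -5/4, c_1 = m_1/2 = -9/16, d_1 = (m_2 - m_1)/(6h_1) = 3/32. So S'(3) = -19/8.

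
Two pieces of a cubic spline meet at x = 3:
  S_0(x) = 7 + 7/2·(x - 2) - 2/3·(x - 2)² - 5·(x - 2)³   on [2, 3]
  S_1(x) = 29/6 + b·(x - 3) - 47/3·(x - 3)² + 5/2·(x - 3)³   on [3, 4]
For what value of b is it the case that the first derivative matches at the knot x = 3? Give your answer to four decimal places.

S_0'(x) = 7/2 - 4/3·(x - 2) - 15·(x - 2)², so S_0'(3) = -77/6. On the right, S_1'(3) = b, so b = -77/6.

-12.8333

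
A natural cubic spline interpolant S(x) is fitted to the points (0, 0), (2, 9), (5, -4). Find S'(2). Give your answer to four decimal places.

Write σ_i for S''(x_i). With h_i = 2, 3 and divided differences Δ_i = 9/2, -13/3, the continuity of S' gives the tridiagonal system
  2·σ_0 + 10·σ_1 + 3·σ_2 = 6(Δ_1 - Δ_0) = -53
Natural end conditions: σ_0 = σ_2 = 0.
Forward elimination and back-substitution give σ_0 = 0, σ_1 = -53/10, σ_2 = 0.
On [2, 5], S'(x) = b_1 + 2c_1·(x - 2) + 3d_1·(x - 2)² with b_1 = Δ_1 - h_1(2σ_1 + σ_2)/6 = 29/30, c_1 = σ_1/2 = -53/20, d_1 = (σ_2 - σ_1)/(6h_1) = 53/180. So S'(2) = 29/30.

0.9667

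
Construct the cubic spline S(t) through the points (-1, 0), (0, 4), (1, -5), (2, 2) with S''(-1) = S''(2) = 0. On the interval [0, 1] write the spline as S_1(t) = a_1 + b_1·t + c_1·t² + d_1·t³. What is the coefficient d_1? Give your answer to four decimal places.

9.6667

Write σ_i for S''(x_i). With h_i = 1, 1, 1 and divided differences Δ_i = 4, -9, 7, the continuity of S' gives the tridiagonal system
  1·σ_0 + 4·σ_1 + 1·σ_2 = 6(Δ_1 - Δ_0) = -78
  1·σ_1 + 4·σ_2 + 1·σ_3 = 6(Δ_2 - Δ_1) = 96
Natural end conditions: σ_0 = σ_3 = 0.
Solving the tridiagonal system: σ_0 = 0, σ_1 = -136/5, σ_2 = 154/5, σ_3 = 0.
On [0, 1], with S_1(t) = a_1 + b_1·t + c_1·t² + d_1·t³: c_1 = σ_1/2 = -68/5, d_1 = (σ_2 - σ_1)/(6h_1) = 29/3, b_1 = Δ_1 - h_1(2σ_1 + σ_2)/6 = -76/15.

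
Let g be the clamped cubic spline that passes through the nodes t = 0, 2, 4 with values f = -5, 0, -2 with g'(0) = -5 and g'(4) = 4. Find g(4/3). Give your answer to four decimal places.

Write M_i for g''(x_i). With h_i = 2, 2 and divided differences Δ_i = 5/2, -1, the continuity of g' gives the tridiagonal system
  2·M_0 + 8·M_1 + 2·M_2 = 6(Δ_1 - Δ_0) = -21
Clamped end conditions give two more equations: 2h_0·M_0 + h_0·M_1 = 6(Δ_0 - g'(0)) = 45 and h_1·M_1 + 2h_1·M_2 = 6(g'(4) - Δ_1) = 30.
Solving: M_0 = 129/8, M_1 = -39/4, M_2 = 99/8.
On [0, 2], g(t) = -5 - 5·t + 129/16·t² - 69/32·t³.
With t = 4/3: g(4/3) = -22/9.

-2.4444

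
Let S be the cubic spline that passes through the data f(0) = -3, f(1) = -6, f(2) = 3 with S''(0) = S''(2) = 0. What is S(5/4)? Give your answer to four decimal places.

-4.7344

Let σ_i = S''(x_i). Step sizes h_i = 1, 1; slopes of the chords Δ_i = (y_(i+1) - y_i)/h_i = -3, 9.
  1·σ_0 + 4·σ_1 + 1·σ_2 = 6(Δ_1 - Δ_0) = 72
Natural end conditions: σ_0 = σ_2 = 0.
Forward elimination and back-substitution give σ_0 = 0, σ_1 = 18, σ_2 = 0.
On [1, 2], S(t) = -6 + 3·(t - 1) + 9·(t - 1)² - 3·(t - 1)³.
With (t - 1) = 1/4: S(5/4) = -303/64.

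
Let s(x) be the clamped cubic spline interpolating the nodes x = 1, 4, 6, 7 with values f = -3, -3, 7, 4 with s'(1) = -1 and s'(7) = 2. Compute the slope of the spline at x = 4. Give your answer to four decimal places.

With σ_i denoting the second derivative at x_i, h_i = 3, 2, 1, and Δ_i = (y_(i+1) − y_i)/h_i = 0, 5, -3:
  3·σ_0 + 10·σ_1 + 2·σ_2 = 6(Δ_1 - Δ_0) = 30
  2·σ_1 + 6·σ_2 + 1·σ_3 = 6(Δ_2 - Δ_1) = -48
Clamped end conditions give two more equations: 2h_0·σ_0 + h_0·σ_1 = 6(Δ_0 - s'(1)) = 6 and h_2·σ_2 + 2h_2·σ_3 = 6(s'(7) - Δ_2) = 30.
Hence σ_0 = -42/19, σ_1 = 122/19, σ_2 = -262/19, σ_3 = 416/19.
On [4, 6], s'(x) = b_1 + 2c_1·(x - 4) + 3d_1·(x - 4)² with b_1 = Δ_1 - h_1(2σ_1 + σ_2)/6 = 101/19, c_1 = σ_1/2 = 61/19, d_1 = (σ_2 - σ_1)/(6h_1) = -32/19. So s'(4) = 101/19.

5.3158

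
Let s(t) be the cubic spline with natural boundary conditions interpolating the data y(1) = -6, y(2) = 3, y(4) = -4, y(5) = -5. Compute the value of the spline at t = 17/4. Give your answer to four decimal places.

Let m_i = s''(x_i). Step sizes h_i = 1, 2, 1; slopes of the chords Δ_i = (y_(i+1) - y_i)/h_i = 9, -7/2, -1.
  1·m_0 + 6·m_1 + 2·m_2 = 6(Δ_1 - Δ_0) = -75
  2·m_1 + 6·m_2 + 1·m_3 = 6(Δ_2 - Δ_1) = 15
Natural end conditions: m_0 = m_3 = 0.
Solving: m_0 = 0, m_1 = -15, m_2 = 15/2, m_3 = 0.
On [4, 5], s(t) = -4 - 7/2·(t - 4) + 15/4·(t - 4)² - 5/4·(t - 4)³.
With (t - 4) = 1/4: s(17/4) = -1193/256.

-4.6602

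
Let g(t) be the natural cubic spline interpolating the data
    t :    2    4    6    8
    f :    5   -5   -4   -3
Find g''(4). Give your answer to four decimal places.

4.4000

With M_i denoting the second derivative at x_i, h_i = 2, 2, 2, and Δ_i = (y_(i+1) − y_i)/h_i = -5, 1/2, 1/2:
  2·M_0 + 8·M_1 + 2·M_2 = 6(Δ_1 - Δ_0) = 33
  2·M_1 + 8·M_2 + 2·M_3 = 6(Δ_2 - Δ_1) = 0
Natural end conditions: M_0 = M_3 = 0.
Forward elimination and back-substitution give M_0 = 0, M_1 = 22/5, M_2 = -11/10, M_3 = 0.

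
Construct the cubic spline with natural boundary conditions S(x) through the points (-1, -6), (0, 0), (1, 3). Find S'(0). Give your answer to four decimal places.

4.5000

Let M_i = S''(x_i). Step sizes h_i = 1, 1; slopes of the chords Δ_i = (y_(i+1) - y_i)/h_i = 6, 3.
  1·M_0 + 4·M_1 + 1·M_2 = 6(Δ_1 - Δ_0) = -18
Natural end conditions: M_0 = M_2 = 0.
Solving the tridiagonal system: M_0 = 0, M_1 = -9/2, M_2 = 0.
On [0, 1], S'(x) = b_1 + 2c_1·x + 3d_1·x² with b_1 = Δ_1 - h_1(2M_1 + M_2)/6 = 9/2, c_1 = M_1/2 = -9/4, d_1 = (M_2 - M_1)/(6h_1) = 3/4. So S'(0) = 9/2.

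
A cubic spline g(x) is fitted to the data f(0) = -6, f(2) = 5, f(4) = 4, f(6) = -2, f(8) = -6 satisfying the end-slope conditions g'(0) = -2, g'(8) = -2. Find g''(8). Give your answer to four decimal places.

-0.4286

Let M_i = g''(x_i). Step sizes h_i = 2, 2, 2, 2; slopes of the chords Δ_i = (y_(i+1) - y_i)/h_i = 11/2, -1/2, -3, -2.
  2·M_0 + 8·M_1 + 2·M_2 = 6(Δ_1 - Δ_0) = -36
  2·M_1 + 8·M_2 + 2·M_3 = 6(Δ_2 - Δ_1) = -15
  2·M_2 + 8·M_3 + 2·M_4 = 6(Δ_3 - Δ_2) = 6
Clamped end conditions give two more equations: 2h_0·M_0 + h_0·M_1 = 6(Δ_0 - g'(0)) = 45 and h_3·M_3 + 2h_3·M_4 = 6(g'(8) - Δ_3) = 0.
Solving: M_0 = 108/7, M_1 = -117/14, M_2 = 0, M_3 = 6/7, M_4 = -3/7.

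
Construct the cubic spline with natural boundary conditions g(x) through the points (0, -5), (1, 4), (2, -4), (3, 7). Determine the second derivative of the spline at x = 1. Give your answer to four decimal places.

Write σ_i for g''(x_i). With h_i = 1, 1, 1 and divided differences Δ_i = 9, -8, 11, the continuity of g' gives the tridiagonal system
  1·σ_0 + 4·σ_1 + 1·σ_2 = 6(Δ_1 - Δ_0) = -102
  1·σ_1 + 4·σ_2 + 1·σ_3 = 6(Δ_2 - Δ_1) = 114
Natural end conditions: σ_0 = σ_3 = 0.
Solving the tridiagonal system: σ_0 = 0, σ_1 = -174/5, σ_2 = 186/5, σ_3 = 0.

-34.8000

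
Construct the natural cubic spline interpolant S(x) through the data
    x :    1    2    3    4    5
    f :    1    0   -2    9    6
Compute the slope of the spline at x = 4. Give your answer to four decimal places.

Let σ_i = S''(x_i). Step sizes h_i = 1, 1, 1, 1; slopes of the chords Δ_i = (y_(i+1) - y_i)/h_i = -1, -2, 11, -3.
  1·σ_0 + 4·σ_1 + 1·σ_2 = 6(Δ_1 - Δ_0) = -6
  1·σ_1 + 4·σ_2 + 1·σ_3 = 6(Δ_2 - Δ_1) = 78
  1·σ_2 + 4·σ_3 + 1·σ_4 = 6(Δ_3 - Δ_2) = -84
Natural end conditions: σ_0 = σ_4 = 0.
Solving: σ_0 = 0, σ_1 = -243/28, σ_2 = 201/7, σ_3 = -789/28, σ_4 = 0.
On [4, 5], S'(x) = b_3 + 2c_3·(x - 4) + 3d_3·(x - 4)² with b_3 = Δ_3 - h_3(2σ_3 + σ_4)/6 = 179/28, c_3 = σ_3/2 = -789/56, d_3 = (σ_4 - σ_3)/(6h_3) = 263/56. So S'(4) = 179/28.

6.3929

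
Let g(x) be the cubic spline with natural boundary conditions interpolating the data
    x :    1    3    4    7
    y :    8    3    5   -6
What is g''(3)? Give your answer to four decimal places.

5.3191

Put σ_i = g'' at the i-th knot. Here h = (2, 1, 3) and Δ = (-5/2, 2, -11/3), so the interior equations h_(i-1)·σ_(i-1) + 2(h_(i-1)+h_i)·σ_i + h_i·σ_(i+1) = 6(Δ_i − Δ_(i-1)) read
  2·σ_0 + 6·σ_1 + 1·σ_2 = 6(Δ_1 - Δ_0) = 27
  1·σ_1 + 8·σ_2 + 3·σ_3 = 6(Δ_2 - Δ_1) = -34
Natural end conditions: σ_0 = σ_3 = 0.
Solving the tridiagonal system: σ_0 = 0, σ_1 = 250/47, σ_2 = -231/47, σ_3 = 0.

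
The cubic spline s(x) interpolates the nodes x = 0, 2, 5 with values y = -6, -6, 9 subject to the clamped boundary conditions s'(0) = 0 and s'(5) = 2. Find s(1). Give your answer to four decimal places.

Write σ_i for s''(x_i). With h_i = 2, 3 and divided differences Δ_i = 0, 5, the continuity of s' gives the tridiagonal system
  2·σ_0 + 10·σ_1 + 3·σ_2 = 6(Δ_1 - Δ_0) = 30
Clamped end conditions give two more equations: 2h_0·σ_0 + h_0·σ_1 = 6(Δ_0 - s'(0)) = 0 and h_1·σ_1 + 2h_1·σ_2 = 6(s'(5) - Δ_1) = -18.
Forward elimination and back-substitution give σ_0 = -13/5, σ_1 = 26/5, σ_2 = -28/5.
On [0, 2], s(x) = -6 + 0·x - 13/10·x² + 13/20·x³.
With x = 1: s(1) = -133/20.

-6.6500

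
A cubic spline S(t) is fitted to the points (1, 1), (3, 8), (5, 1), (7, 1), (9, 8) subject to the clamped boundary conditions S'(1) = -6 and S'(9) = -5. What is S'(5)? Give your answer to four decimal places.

-4.5357

With σ_i denoting the second derivative at x_i, h_i = 2, 2, 2, 2, and Δ_i = (y_(i+1) − y_i)/h_i = 7/2, -7/2, 0, 7/2:
  2·σ_0 + 8·σ_1 + 2·σ_2 = 6(Δ_1 - Δ_0) = -42
  2·σ_1 + 8·σ_2 + 2·σ_3 = 6(Δ_2 - Δ_1) = 21
  2·σ_2 + 8·σ_3 + 2·σ_4 = 6(Δ_3 - Δ_2) = 21
Clamped end conditions give two more equations: 2h_0·σ_0 + h_0·σ_1 = 6(Δ_0 - S'(1)) = 57 and h_3·σ_3 + 2h_3·σ_4 = 6(S'(9) - Δ_3) = -51.
Solving: σ_0 = 2225/112, σ_1 = -629/56, σ_2 = 65/16, σ_3 = 307/56, σ_4 = -1735/112.
On [5, 7], S'(t) = b_2 + 2c_2·(t - 5) + 3d_2·(t - 5)² with b_2 = Δ_2 - h_2(2σ_2 + σ_3)/6 = -127/28, c_2 = σ_2/2 = 65/32, d_2 = (σ_3 - σ_2)/(6h_2) = 53/448. So S'(5) = -127/28.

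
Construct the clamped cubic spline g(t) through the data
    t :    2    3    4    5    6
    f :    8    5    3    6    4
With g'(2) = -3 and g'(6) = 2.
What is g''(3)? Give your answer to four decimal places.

-1.6429

Let M_i = g''(x_i). Step sizes h_i = 1, 1, 1, 1; slopes of the chords Δ_i = (y_(i+1) - y_i)/h_i = -3, -2, 3, -2.
  1·M_0 + 4·M_1 + 1·M_2 = 6(Δ_1 - Δ_0) = 6
  1·M_1 + 4·M_2 + 1·M_3 = 6(Δ_2 - Δ_1) = 30
  1·M_2 + 4·M_3 + 1·M_4 = 6(Δ_3 - Δ_2) = -30
Clamped end conditions give two more equations: 2h_0·M_0 + h_0·M_1 = 6(Δ_0 - g'(2)) = 0 and h_3·M_3 + 2h_3·M_4 = 6(g'(6) - Δ_3) = 24.
Solving: M_0 = 23/28, M_1 = -23/14, M_2 = 47/4, M_3 = -215/14, M_4 = 551/28.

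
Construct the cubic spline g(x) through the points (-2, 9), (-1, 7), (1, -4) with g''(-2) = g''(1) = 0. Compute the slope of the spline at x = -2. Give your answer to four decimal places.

Let σ_i = g''(x_i). Step sizes h_i = 1, 2; slopes of the chords Δ_i = (y_(i+1) - y_i)/h_i = -2, -11/2.
  1·σ_0 + 6·σ_1 + 2·σ_2 = 6(Δ_1 - Δ_0) = -21
Natural end conditions: σ_0 = σ_2 = 0.
Solving the tridiagonal system: σ_0 = 0, σ_1 = -7/2, σ_2 = 0.
On [-2, -1], g'(x) = b_0 + 2c_0·(x + 2) + 3d_0·(x + 2)² with b_0 = Δ_0 - h_0(2σ_0 + σ_1)/6 = -17/12, c_0 = σ_0/2 = 0, d_0 = (σ_1 - σ_0)/(6h_0) = -7/12. So g'(-2) = -17/12.

-1.4167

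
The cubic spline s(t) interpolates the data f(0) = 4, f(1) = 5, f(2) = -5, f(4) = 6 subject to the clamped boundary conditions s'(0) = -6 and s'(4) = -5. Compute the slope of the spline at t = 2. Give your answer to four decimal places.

Let m_i = s''(x_i). Step sizes h_i = 1, 1, 2; slopes of the chords Δ_i = (y_(i+1) - y_i)/h_i = 1, -10, 11/2.
  1·m_0 + 4·m_1 + 1·m_2 = 6(Δ_1 - Δ_0) = -66
  1·m_1 + 6·m_2 + 2·m_3 = 6(Δ_2 - Δ_1) = 93
Clamped end conditions give two more equations: 2h_0·m_0 + h_0·m_1 = 6(Δ_0 - s'(0)) = 42 and h_2·m_2 + 2h_2·m_3 = 6(s'(4) - Δ_2) = -63.
Forward elimination and back-substitution give m_0 = 835/22, m_1 = -373/11, m_2 = 697/22, m_3 = -695/22.
On [2, 4], s'(t) = b_2 + 2c_2·(t - 2) + 3d_2·(t - 2)² with b_2 = Δ_2 - h_2(2m_2 + m_3)/6 = -56/11, c_2 = m_2/2 = 697/44, d_2 = (m_3 - m_2)/(6h_2) = -58/11. So s'(2) = -56/11.

-5.0909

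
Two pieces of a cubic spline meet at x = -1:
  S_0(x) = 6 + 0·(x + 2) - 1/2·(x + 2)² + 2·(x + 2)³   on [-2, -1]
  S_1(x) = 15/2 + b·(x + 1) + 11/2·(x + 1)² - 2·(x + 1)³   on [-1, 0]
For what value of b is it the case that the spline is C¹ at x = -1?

S_0'(x) = 0 - 1·(x + 2) + 6·(x + 2)², so S_0'(-1) = 5. On the right, S_1'(-1) = b, so b = 5.

5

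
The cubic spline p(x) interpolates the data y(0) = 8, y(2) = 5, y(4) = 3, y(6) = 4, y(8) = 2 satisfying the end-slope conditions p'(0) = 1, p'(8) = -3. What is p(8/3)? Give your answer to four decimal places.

Let m_i = p''(x_i). Step sizes h_i = 2, 2, 2, 2; slopes of the chords Δ_i = (y_(i+1) - y_i)/h_i = -3/2, -1, 1/2, -1.
  2·m_0 + 8·m_1 + 2·m_2 = 6(Δ_1 - Δ_0) = 3
  2·m_1 + 8·m_2 + 2·m_3 = 6(Δ_2 - Δ_1) = 9
  2·m_2 + 8·m_3 + 2·m_4 = 6(Δ_3 - Δ_2) = -9
Clamped end conditions give two more equations: 2h_0·m_0 + h_0·m_1 = 6(Δ_0 - p'(0)) = -15 and h_3·m_3 + 2h_3·m_4 = 6(p'(8) - Δ_3) = -12.
Forward elimination and back-substitution give m_0 = -61/14, m_1 = 17/14, m_2 = 1, m_3 = -5/7, m_4 = -37/14.
On [2, 4], p(x) = 5 - 15/7·(x - 2) + 17/28·(x - 2)² - 1/56·(x - 2)³.
With (x - 2) = 2/3: p(8/3) = 725/189.

3.8360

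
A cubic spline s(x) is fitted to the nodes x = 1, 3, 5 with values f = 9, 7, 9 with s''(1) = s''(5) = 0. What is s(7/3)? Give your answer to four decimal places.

Let M_i = s''(x_i). Step sizes h_i = 2, 2; slopes of the chords Δ_i = (y_(i+1) - y_i)/h_i = -1, 1.
  2·M_0 + 8·M_1 + 2·M_2 = 6(Δ_1 - Δ_0) = 12
Natural end conditions: M_0 = M_2 = 0.
Hence M_0 = 0, M_1 = 3/2, M_2 = 0.
On [1, 3], s(x) = 9 - 3/2·(x - 1) + 0·(x - 1)² + 1/8·(x - 1)³.
With (x - 1) = 4/3: s(7/3) = 197/27.

7.2963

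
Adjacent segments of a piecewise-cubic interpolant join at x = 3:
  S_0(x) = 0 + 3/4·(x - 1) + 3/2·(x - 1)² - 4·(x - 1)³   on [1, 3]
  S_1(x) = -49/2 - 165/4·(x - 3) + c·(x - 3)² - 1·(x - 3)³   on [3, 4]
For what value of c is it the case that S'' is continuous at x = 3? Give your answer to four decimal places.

S_0''(x) = 3 - 24·(x - 1), so S_0''(3) = -45. On the right, S_1''(3) = 2c, so c = -45/2.

-22.5000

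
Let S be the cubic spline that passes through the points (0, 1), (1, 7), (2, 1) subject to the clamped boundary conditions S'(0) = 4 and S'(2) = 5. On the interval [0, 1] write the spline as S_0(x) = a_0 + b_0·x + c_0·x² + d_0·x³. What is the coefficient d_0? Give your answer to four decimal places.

Write σ_i for S''(x_i). With h_i = 1, 1 and divided differences Δ_i = 6, -6, the continuity of S' gives the tridiagonal system
  1·σ_0 + 4·σ_1 + 1·σ_2 = 6(Δ_1 - Δ_0) = -72
Clamped end conditions give two more equations: 2h_0·σ_0 + h_0·σ_1 = 6(Δ_0 - S'(0)) = 12 and h_1·σ_1 + 2h_1·σ_2 = 6(S'(2) - Δ_1) = 66.
Solving the tridiagonal system: σ_0 = 49/2, σ_1 = -37, σ_2 = 103/2.
On [0, 1], with S_0(x) = a_0 + b_0·x + c_0·x² + d_0·x³: c_0 = σ_0/2 = 49/4, d_0 = (σ_1 - σ_0)/(6h_0) = -41/4, b_0 = Δ_0 - h_0(2σ_0 + σ_1)/6 = 4.

-10.2500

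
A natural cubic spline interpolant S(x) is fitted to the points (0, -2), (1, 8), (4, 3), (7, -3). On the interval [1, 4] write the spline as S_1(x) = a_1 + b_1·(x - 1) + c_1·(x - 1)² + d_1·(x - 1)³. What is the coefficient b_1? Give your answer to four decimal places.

6.8046

Write σ_i for S''(x_i). With h_i = 1, 3, 3 and divided differences Δ_i = 10, -5/3, -2, the continuity of S' gives the tridiagonal system
  1·σ_0 + 8·σ_1 + 3·σ_2 = 6(Δ_1 - Δ_0) = -70
  3·σ_1 + 12·σ_2 + 3·σ_3 = 6(Δ_2 - Δ_1) = -2
Natural end conditions: σ_0 = σ_3 = 0.
Forward elimination and back-substitution give σ_0 = 0, σ_1 = -278/29, σ_2 = 194/87, σ_3 = 0.
On [1, 4], with S_1(x) = a_1 + b_1·(x - 1) + c_1·(x - 1)² + d_1·(x - 1)³: c_1 = σ_1/2 = -139/29, d_1 = (σ_2 - σ_1)/(6h_1) = 514/783, b_1 = Δ_1 - h_1(2σ_1 + σ_2)/6 = 592/87.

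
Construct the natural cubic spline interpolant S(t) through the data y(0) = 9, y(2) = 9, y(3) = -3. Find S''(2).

-12

With M_i denoting the second derivative at x_i, h_i = 2, 1, and Δ_i = (y_(i+1) − y_i)/h_i = 0, -12:
  2·M_0 + 6·M_1 + 1·M_2 = 6(Δ_1 - Δ_0) = -72
Natural end conditions: M_0 = M_2 = 0.
Hence M_0 = 0, M_1 = -12, M_2 = 0.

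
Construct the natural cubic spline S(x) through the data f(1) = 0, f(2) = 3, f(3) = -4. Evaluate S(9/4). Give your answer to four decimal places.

Write σ_i for S''(x_i). With h_i = 1, 1 and divided differences Δ_i = 3, -7, the continuity of S' gives the tridiagonal system
  1·σ_0 + 4·σ_1 + 1·σ_2 = 6(Δ_1 - Δ_0) = -60
Natural end conditions: σ_0 = σ_2 = 0.
Forward elimination and back-substitution give σ_0 = 0, σ_1 = -15, σ_2 = 0.
On [2, 3], S(x) = 3 - 2·(x - 2) - 15/2·(x - 2)² + 5/2·(x - 2)³.
With (x - 2) = 1/4: S(9/4) = 265/128.

2.0703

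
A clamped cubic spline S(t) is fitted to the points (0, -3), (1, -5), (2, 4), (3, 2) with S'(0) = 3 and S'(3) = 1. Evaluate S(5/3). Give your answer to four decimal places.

1.3111

Write m_i for S''(x_i). With h_i = 1, 1, 1 and divided differences Δ_i = -2, 9, -2, the continuity of S' gives the tridiagonal system
  1·m_0 + 4·m_1 + 1·m_2 = 6(Δ_1 - Δ_0) = 66
  1·m_1 + 4·m_2 + 1·m_3 = 6(Δ_2 - Δ_1) = -66
Clamped end conditions give two more equations: 2h_0·m_0 + h_0·m_1 = 6(Δ_0 - S'(0)) = -30 and h_2·m_2 + 2h_2·m_3 = 6(S'(3) - Δ_2) = 18.
Solving: m_0 = -464/15, m_1 = 478/15, m_2 = -458/15, m_3 = 364/15.
On [1, 2], S(t) = -5 + 52/15·(t - 1) + 239/15·(t - 1)² - 52/5·(t - 1)³.
With (t - 1) = 2/3: S(5/3) = 59/45.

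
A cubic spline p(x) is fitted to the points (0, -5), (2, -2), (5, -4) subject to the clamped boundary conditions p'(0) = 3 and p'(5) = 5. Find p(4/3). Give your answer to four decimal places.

Put m_i = p'' at the i-th knot. Here h = (2, 3) and Δ = (3/2, -2/3), so the interior equations h_(i-1)·m_(i-1) + 2(h_(i-1)+h_i)·m_i + h_i·m_(i+1) = 6(Δ_i − Δ_(i-1)) read
  2·m_0 + 10·m_1 + 3·m_2 = 6(Δ_1 - Δ_0) = -13
Clamped end conditions give two more equations: 2h_0·m_0 + h_0·m_1 = 6(Δ_0 - p'(0)) = -9 and h_1·m_1 + 2h_1·m_2 = 6(p'(5) - Δ_1) = 34.
Solving: m_0 = -11/20, m_1 = -17/5, m_2 = 221/30.
On [0, 2], p(x) = -5 + 3·x - 11/40·x² - 19/80·x³.
With x = 4/3: p(4/3) = -277/135.

-2.0519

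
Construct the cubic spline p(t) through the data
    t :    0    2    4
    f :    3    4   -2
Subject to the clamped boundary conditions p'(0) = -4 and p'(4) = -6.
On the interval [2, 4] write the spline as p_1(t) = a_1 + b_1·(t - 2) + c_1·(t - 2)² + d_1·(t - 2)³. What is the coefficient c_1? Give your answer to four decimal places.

-2.1250

Put M_i = p'' at the i-th knot. Here h = (2, 2) and Δ = (1/2, -3), so the interior equations h_(i-1)·M_(i-1) + 2(h_(i-1)+h_i)·M_i + h_i·M_(i+1) = 6(Δ_i − Δ_(i-1)) read
  2·M_0 + 8·M_1 + 2·M_2 = 6(Δ_1 - Δ_0) = -21
Clamped end conditions give two more equations: 2h_0·M_0 + h_0·M_1 = 6(Δ_0 - p'(0)) = 27 and h_1·M_1 + 2h_1·M_2 = 6(p'(4) - Δ_1) = -18.
Solving the tridiagonal system: M_0 = 71/8, M_1 = -17/4, M_2 = -19/8.
On [2, 4], with p_1(t) = a_1 + b_1·(t - 2) + c_1·(t - 2)² + d_1·(t - 2)³: c_1 = M_1/2 = -17/8, d_1 = (M_2 - M_1)/(6h_1) = 5/32, b_1 = Δ_1 - h_1(2M_1 + M_2)/6 = 5/8.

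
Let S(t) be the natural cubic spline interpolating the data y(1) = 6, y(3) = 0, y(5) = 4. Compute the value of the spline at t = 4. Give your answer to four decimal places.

1.0625

Put M_i = S'' at the i-th knot. Here h = (2, 2) and Δ = (-3, 2), so the interior equations h_(i-1)·M_(i-1) + 2(h_(i-1)+h_i)·M_i + h_i·M_(i+1) = 6(Δ_i − Δ_(i-1)) read
  2·M_0 + 8·M_1 + 2·M_2 = 6(Δ_1 - Δ_0) = 30
Natural end conditions: M_0 = M_2 = 0.
Hence M_0 = 0, M_1 = 15/4, M_2 = 0.
On [3, 5], S(t) = 0 - 1/2·(t - 3) + 15/8·(t - 3)² - 5/16·(t - 3)³.
With (t - 3) = 1: S(4) = 17/16.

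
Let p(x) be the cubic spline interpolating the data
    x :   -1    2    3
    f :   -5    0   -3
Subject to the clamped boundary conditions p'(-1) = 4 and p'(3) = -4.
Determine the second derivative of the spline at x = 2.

Let m_i = p''(x_i). Step sizes h_i = 3, 1; slopes of the chords Δ_i = (y_(i+1) - y_i)/h_i = 5/3, -3.
  3·m_0 + 8·m_1 + 1·m_2 = 6(Δ_1 - Δ_0) = -28
Clamped end conditions give two more equations: 2h_0·m_0 + h_0·m_1 = 6(Δ_0 - p'(-1)) = -14 and h_1·m_1 + 2h_1·m_2 = 6(p'(3) - Δ_1) = -6.
Forward elimination and back-substitution give m_0 = -5/6, m_1 = -3, m_2 = -3/2.

-3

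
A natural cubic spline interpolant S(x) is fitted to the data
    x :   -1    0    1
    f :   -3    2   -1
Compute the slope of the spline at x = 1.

-5

Let M_i = S''(x_i). Step sizes h_i = 1, 1; slopes of the chords Δ_i = (y_(i+1) - y_i)/h_i = 5, -3.
  1·M_0 + 4·M_1 + 1·M_2 = 6(Δ_1 - Δ_0) = -48
Natural end conditions: M_0 = M_2 = 0.
Solving: M_0 = 0, M_1 = -12, M_2 = 0.
On [0, 1], S'(x) = b_1 + 2c_1·x + 3d_1·x² with b_1 = Δ_1 - h_1(2M_1 + M_2)/6 = 1, c_1 = M_1/2 = -6, d_1 = (M_2 - M_1)/(6h_1) = 2. So S'(1) = -5.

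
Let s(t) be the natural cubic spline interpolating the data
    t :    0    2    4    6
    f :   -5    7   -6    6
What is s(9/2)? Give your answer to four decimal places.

Let σ_i = s''(x_i). Step sizes h_i = 2, 2, 2; slopes of the chords Δ_i = (y_(i+1) - y_i)/h_i = 6, -13/2, 6.
  2·σ_0 + 8·σ_1 + 2·σ_2 = 6(Δ_1 - Δ_0) = -75
  2·σ_1 + 8·σ_2 + 2·σ_3 = 6(Δ_2 - Δ_1) = 75
Natural end conditions: σ_0 = σ_3 = 0.
Hence σ_0 = 0, σ_1 = -25/2, σ_2 = 25/2, σ_3 = 0.
On [4, 6], s(t) = -6 - 7/3·(t - 4) + 25/4·(t - 4)² - 25/24·(t - 4)³.
With (t - 4) = 1/2: s(9/2) = -367/64.

-5.7344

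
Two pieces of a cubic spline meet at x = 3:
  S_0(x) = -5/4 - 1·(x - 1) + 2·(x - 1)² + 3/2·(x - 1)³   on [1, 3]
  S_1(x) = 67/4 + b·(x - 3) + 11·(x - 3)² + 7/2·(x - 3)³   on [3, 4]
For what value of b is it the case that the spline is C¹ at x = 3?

S_0'(x) = -1 + 4·(x - 1) + 9/2·(x - 1)², so S_0'(3) = 25. On the right, S_1'(3) = b, so b = 25.

25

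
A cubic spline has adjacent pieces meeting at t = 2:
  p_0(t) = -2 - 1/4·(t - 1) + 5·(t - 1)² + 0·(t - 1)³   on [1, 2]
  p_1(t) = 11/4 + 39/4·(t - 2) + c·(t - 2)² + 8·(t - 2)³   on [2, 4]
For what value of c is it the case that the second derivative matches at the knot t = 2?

5

p_0''(t) = 10 + 0·(t - 1), so p_0''(2) = 10. On the right, p_1''(2) = 2c, so c = 5.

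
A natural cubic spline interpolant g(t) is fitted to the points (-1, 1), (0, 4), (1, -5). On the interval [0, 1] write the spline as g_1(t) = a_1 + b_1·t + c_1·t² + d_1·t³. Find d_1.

3

Let M_i = g''(x_i). Step sizes h_i = 1, 1; slopes of the chords Δ_i = (y_(i+1) - y_i)/h_i = 3, -9.
  1·M_0 + 4·M_1 + 1·M_2 = 6(Δ_1 - Δ_0) = -72
Natural end conditions: M_0 = M_2 = 0.
Forward elimination and back-substitution give M_0 = 0, M_1 = -18, M_2 = 0.
On [0, 1], with g_1(t) = a_1 + b_1·t + c_1·t² + d_1·t³: c_1 = M_1/2 = -9, d_1 = (M_2 - M_1)/(6h_1) = 3, b_1 = Δ_1 - h_1(2M_1 + M_2)/6 = -3.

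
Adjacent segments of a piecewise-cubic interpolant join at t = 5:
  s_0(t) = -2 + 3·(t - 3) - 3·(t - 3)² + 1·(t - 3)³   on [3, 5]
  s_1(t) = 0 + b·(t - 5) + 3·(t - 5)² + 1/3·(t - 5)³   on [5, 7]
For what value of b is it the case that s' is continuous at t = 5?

s_0'(t) = 3 - 6·(t - 3) + 3·(t - 3)², so s_0'(5) = 3. On the right, s_1'(5) = b, so b = 3.

3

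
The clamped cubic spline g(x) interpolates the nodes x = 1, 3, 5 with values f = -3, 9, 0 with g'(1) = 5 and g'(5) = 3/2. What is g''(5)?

With m_i denoting the second derivative at x_i, h_i = 2, 2, and Δ_i = (y_(i+1) − y_i)/h_i = 6, -9/2:
  2·m_0 + 8·m_1 + 2·m_2 = 6(Δ_1 - Δ_0) = -63
Clamped end conditions give two more equations: 2h_0·m_0 + h_0·m_1 = 6(Δ_0 - g'(1)) = 6 and h_1·m_1 + 2h_1·m_2 = 6(g'(5) - Δ_1) = 36.
Solving the tridiagonal system: m_0 = 17/2, m_1 = -14, m_2 = 16.

16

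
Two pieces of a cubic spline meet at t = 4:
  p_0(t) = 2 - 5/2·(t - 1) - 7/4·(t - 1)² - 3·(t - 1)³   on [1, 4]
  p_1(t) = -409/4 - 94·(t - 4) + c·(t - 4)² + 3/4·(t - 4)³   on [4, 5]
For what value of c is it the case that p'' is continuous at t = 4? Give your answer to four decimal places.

p_0''(t) = -7/2 - 18·(t - 1), so p_0''(4) = -115/2. On the right, p_1''(4) = 2c, so c = -115/4.

-28.7500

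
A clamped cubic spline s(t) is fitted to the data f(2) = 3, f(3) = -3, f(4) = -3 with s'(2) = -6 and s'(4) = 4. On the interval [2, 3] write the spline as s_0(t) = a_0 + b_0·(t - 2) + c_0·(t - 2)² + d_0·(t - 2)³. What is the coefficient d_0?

Let M_i = s''(x_i). Step sizes h_i = 1, 1; slopes of the chords Δ_i = (y_(i+1) - y_i)/h_i = -6, 0.
  1·M_0 + 4·M_1 + 1·M_2 = 6(Δ_1 - Δ_0) = 36
Clamped end conditions give two more equations: 2h_0·M_0 + h_0·M_1 = 6(Δ_0 - s'(2)) = 0 and h_1·M_1 + 2h_1·M_2 = 6(s'(4) - Δ_1) = 24.
Solving the tridiagonal system: M_0 = -4, M_1 = 8, M_2 = 8.
On [2, 3], with s_0(t) = a_0 + b_0·(t - 2) + c_0·(t - 2)² + d_0·(t - 2)³: c_0 = M_0/2 = -2, d_0 = (M_1 - M_0)/(6h_0) = 2, b_0 = Δ_0 - h_0(2M_0 + M_1)/6 = -6.

2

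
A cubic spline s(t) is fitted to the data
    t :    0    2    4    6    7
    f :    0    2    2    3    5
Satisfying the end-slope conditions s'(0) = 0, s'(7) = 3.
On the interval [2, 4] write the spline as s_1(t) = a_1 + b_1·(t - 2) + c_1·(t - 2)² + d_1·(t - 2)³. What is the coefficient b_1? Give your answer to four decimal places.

0.7849

With m_i denoting the second derivative at x_i, h_i = 2, 2, 2, 1, and Δ_i = (y_(i+1) − y_i)/h_i = 1, 0, 1/2, 2:
  2·m_0 + 8·m_1 + 2·m_2 = 6(Δ_1 - Δ_0) = -6
  2·m_1 + 8·m_2 + 2·m_3 = 6(Δ_2 - Δ_1) = 3
  2·m_2 + 6·m_3 + 1·m_4 = 6(Δ_3 - Δ_2) = 9
Clamped end conditions give two more equations: 2h_0·m_0 + h_0·m_1 = 6(Δ_0 - s'(0)) = 6 and h_3·m_3 + 2h_3·m_4 = 6(s'(7) - Δ_3) = 6.
Solving the tridiagonal system: m_0 = 381/172, m_1 = -123/86, m_2 = 87/172, m_3 = 39/43, m_4 = 219/86.
On [2, 4], with s_1(t) = a_1 + b_1·(t - 2) + c_1·(t - 2)² + d_1·(t - 2)³: c_1 = m_1/2 = -123/172, d_1 = (m_2 - m_1)/(6h_1) = 111/688, b_1 = Δ_1 - h_1(2m_1 + m_2)/6 = 135/172.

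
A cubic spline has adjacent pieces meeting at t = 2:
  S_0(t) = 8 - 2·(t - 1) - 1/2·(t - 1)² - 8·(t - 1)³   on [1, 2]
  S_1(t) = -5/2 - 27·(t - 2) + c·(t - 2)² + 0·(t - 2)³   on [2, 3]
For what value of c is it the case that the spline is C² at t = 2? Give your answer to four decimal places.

-24.5000

S_0''(t) = -1 - 48·(t - 1), so S_0''(2) = -49. On the right, S_1''(2) = 2c, so c = -49/2.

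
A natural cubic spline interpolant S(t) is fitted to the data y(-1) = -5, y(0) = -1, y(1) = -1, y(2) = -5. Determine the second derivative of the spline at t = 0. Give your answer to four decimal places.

-4.8000

Let M_i = S''(x_i). Step sizes h_i = 1, 1, 1; slopes of the chords Δ_i = (y_(i+1) - y_i)/h_i = 4, 0, -4.
  1·M_0 + 4·M_1 + 1·M_2 = 6(Δ_1 - Δ_0) = -24
  1·M_1 + 4·M_2 + 1·M_3 = 6(Δ_2 - Δ_1) = -24
Natural end conditions: M_0 = M_3 = 0.
Hence M_0 = 0, M_1 = -24/5, M_2 = -24/5, M_3 = 0.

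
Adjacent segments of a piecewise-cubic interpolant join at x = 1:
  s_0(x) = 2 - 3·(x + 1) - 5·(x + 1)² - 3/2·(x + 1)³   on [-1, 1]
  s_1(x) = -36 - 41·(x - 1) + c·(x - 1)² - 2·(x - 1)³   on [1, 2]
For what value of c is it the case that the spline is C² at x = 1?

s_0''(x) = -10 - 9·(x + 1), so s_0''(1) = -28. On the right, s_1''(1) = 2c, so c = -14.

-14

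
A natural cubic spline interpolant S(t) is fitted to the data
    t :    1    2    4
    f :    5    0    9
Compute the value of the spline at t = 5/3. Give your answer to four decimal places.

1.0802

Let σ_i = S''(x_i). Step sizes h_i = 1, 2; slopes of the chords Δ_i = (y_(i+1) - y_i)/h_i = -5, 9/2.
  1·σ_0 + 6·σ_1 + 2·σ_2 = 6(Δ_1 - Δ_0) = 57
Natural end conditions: σ_0 = σ_2 = 0.
Solving the tridiagonal system: σ_0 = 0, σ_1 = 19/2, σ_2 = 0.
On [1, 2], S(t) = 5 - 79/12·(t - 1) + 0·(t - 1)² + 19/12·(t - 1)³.
With (t - 1) = 2/3: S(5/3) = 175/162.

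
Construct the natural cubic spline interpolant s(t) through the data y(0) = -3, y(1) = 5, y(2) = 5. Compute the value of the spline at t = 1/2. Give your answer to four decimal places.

Let σ_i = s''(x_i). Step sizes h_i = 1, 1; slopes of the chords Δ_i = (y_(i+1) - y_i)/h_i = 8, 0.
  1·σ_0 + 4·σ_1 + 1·σ_2 = 6(Δ_1 - Δ_0) = -48
Natural end conditions: σ_0 = σ_2 = 0.
Solving the tridiagonal system: σ_0 = 0, σ_1 = -12, σ_2 = 0.
On [0, 1], s(t) = -3 + 10·t + 0·t² - 2·t³.
With t = 1/2: s(1/2) = 7/4.

1.7500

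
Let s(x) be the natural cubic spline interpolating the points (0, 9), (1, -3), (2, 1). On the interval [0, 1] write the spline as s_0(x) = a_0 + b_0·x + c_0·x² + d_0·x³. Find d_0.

Let σ_i = s''(x_i). Step sizes h_i = 1, 1; slopes of the chords Δ_i = (y_(i+1) - y_i)/h_i = -12, 4.
  1·σ_0 + 4·σ_1 + 1·σ_2 = 6(Δ_1 - Δ_0) = 96
Natural end conditions: σ_0 = σ_2 = 0.
Solving the tridiagonal system: σ_0 = 0, σ_1 = 24, σ_2 = 0.
On [0, 1], with s_0(x) = a_0 + b_0·x + c_0·x² + d_0·x³: c_0 = σ_0/2 = 0, d_0 = (σ_1 - σ_0)/(6h_0) = 4, b_0 = Δ_0 - h_0(2σ_0 + σ_1)/6 = -16.

4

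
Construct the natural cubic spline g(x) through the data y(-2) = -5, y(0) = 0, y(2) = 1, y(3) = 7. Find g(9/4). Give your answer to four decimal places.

2.1420

With M_i denoting the second derivative at x_i, h_i = 2, 2, 1, and Δ_i = (y_(i+1) − y_i)/h_i = 5/2, 1/2, 6:
  2·M_0 + 8·M_1 + 2·M_2 = 6(Δ_1 - Δ_0) = -12
  2·M_1 + 6·M_2 + 1·M_3 = 6(Δ_2 - Δ_1) = 33
Natural end conditions: M_0 = M_3 = 0.
Hence M_0 = 0, M_1 = -69/22, M_2 = 72/11, M_3 = 0.
On [2, 3], g(x) = 1 + 42/11·(x - 2) + 36/11·(x - 2)² - 12/11·(x - 2)³.
With (x - 2) = 1/4: g(9/4) = 377/176.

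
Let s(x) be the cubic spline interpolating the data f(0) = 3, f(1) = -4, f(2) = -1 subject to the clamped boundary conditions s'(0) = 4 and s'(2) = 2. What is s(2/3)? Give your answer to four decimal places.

-1.2222

Write σ_i for s''(x_i). With h_i = 1, 1 and divided differences Δ_i = -7, 3, the continuity of s' gives the tridiagonal system
  1·σ_0 + 4·σ_1 + 1·σ_2 = 6(Δ_1 - Δ_0) = 60
Clamped end conditions give two more equations: 2h_0·σ_0 + h_0·σ_1 = 6(Δ_0 - s'(0)) = -66 and h_1·σ_1 + 2h_1·σ_2 = 6(s'(2) - Δ_1) = -6.
Solving: σ_0 = -49, σ_1 = 32, σ_2 = -19.
On [0, 1], s(x) = 3 + 4·x - 49/2·x² + 27/2·x³.
With x = 2/3: s(2/3) = -11/9.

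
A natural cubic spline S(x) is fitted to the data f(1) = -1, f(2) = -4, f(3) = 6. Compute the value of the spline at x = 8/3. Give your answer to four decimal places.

1.7037

With M_i denoting the second derivative at x_i, h_i = 1, 1, and Δ_i = (y_(i+1) − y_i)/h_i = -3, 10:
  1·M_0 + 4·M_1 + 1·M_2 = 6(Δ_1 - Δ_0) = 78
Natural end conditions: M_0 = M_2 = 0.
Solving: M_0 = 0, M_1 = 39/2, M_2 = 0.
On [2, 3], S(x) = -4 + 7/2·(x - 2) + 39/4·(x - 2)² - 13/4·(x - 2)³.
With (x - 2) = 2/3: S(8/3) = 46/27.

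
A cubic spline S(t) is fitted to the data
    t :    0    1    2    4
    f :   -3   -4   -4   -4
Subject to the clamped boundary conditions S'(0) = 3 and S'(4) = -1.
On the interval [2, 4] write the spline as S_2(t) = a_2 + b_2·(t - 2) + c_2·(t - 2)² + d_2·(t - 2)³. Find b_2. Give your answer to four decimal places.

0.7273

With m_i denoting the second derivative at x_i, h_i = 1, 1, 2, and Δ_i = (y_(i+1) − y_i)/h_i = -1, 0, 0:
  1·m_0 + 4·m_1 + 1·m_2 = 6(Δ_1 - Δ_0) = 6
  1·m_1 + 6·m_2 + 2·m_3 = 6(Δ_2 - Δ_1) = 0
Clamped end conditions give two more equations: 2h_0·m_0 + h_0·m_1 = 6(Δ_0 - S'(0)) = -24 and h_2·m_2 + 2h_2·m_3 = 6(S'(4) - Δ_2) = -6.
Solving the tridiagonal system: m_0 = -161/11, m_1 = 58/11, m_2 = -5/11, m_3 = -14/11.
On [2, 4], with S_2(t) = a_2 + b_2·(t - 2) + c_2·(t - 2)² + d_2·(t - 2)³: c_2 = m_2/2 = -5/22, d_2 = (m_3 - m_2)/(6h_2) = -3/44, b_2 = Δ_2 - h_2(2m_2 + m_3)/6 = 8/11.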